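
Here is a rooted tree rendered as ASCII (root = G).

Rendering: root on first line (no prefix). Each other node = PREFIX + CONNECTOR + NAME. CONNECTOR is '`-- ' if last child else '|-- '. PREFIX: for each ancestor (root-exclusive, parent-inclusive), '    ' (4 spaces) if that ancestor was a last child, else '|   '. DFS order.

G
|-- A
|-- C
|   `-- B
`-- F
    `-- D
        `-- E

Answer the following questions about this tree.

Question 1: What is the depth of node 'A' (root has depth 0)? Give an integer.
Path from root to A: G -> A
Depth = number of edges = 1

Answer: 1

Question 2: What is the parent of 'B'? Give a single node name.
Answer: C

Derivation:
Scan adjacency: B appears as child of C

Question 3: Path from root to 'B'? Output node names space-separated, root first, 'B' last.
Answer: G C B

Derivation:
Walk down from root: G -> C -> B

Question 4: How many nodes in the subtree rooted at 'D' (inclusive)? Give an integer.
Answer: 2

Derivation:
Subtree rooted at D contains: D, E
Count = 2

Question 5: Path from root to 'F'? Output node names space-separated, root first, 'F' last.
Walk down from root: G -> F

Answer: G F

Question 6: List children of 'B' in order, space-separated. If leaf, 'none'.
Node B's children (from adjacency): (leaf)

Answer: none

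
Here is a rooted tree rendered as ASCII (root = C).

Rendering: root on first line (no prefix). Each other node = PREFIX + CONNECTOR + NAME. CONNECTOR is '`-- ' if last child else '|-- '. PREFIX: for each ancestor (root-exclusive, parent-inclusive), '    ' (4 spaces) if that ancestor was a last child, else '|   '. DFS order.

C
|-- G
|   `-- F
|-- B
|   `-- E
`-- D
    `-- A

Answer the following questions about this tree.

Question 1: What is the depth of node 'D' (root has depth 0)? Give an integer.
Path from root to D: C -> D
Depth = number of edges = 1

Answer: 1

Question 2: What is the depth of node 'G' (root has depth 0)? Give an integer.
Answer: 1

Derivation:
Path from root to G: C -> G
Depth = number of edges = 1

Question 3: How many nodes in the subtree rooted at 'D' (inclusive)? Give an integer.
Answer: 2

Derivation:
Subtree rooted at D contains: A, D
Count = 2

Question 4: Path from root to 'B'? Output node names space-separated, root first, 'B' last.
Walk down from root: C -> B

Answer: C B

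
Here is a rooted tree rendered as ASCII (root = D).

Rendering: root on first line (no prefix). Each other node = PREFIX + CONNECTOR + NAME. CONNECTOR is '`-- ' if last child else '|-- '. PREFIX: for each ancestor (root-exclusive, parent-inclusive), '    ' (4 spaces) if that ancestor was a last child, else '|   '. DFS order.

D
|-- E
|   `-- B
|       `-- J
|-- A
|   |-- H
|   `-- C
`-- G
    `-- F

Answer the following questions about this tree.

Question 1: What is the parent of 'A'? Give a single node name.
Scan adjacency: A appears as child of D

Answer: D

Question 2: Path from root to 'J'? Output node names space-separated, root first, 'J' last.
Answer: D E B J

Derivation:
Walk down from root: D -> E -> B -> J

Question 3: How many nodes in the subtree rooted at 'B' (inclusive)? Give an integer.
Subtree rooted at B contains: B, J
Count = 2

Answer: 2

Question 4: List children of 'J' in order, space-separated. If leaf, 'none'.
Node J's children (from adjacency): (leaf)

Answer: none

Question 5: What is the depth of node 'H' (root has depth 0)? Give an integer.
Path from root to H: D -> A -> H
Depth = number of edges = 2

Answer: 2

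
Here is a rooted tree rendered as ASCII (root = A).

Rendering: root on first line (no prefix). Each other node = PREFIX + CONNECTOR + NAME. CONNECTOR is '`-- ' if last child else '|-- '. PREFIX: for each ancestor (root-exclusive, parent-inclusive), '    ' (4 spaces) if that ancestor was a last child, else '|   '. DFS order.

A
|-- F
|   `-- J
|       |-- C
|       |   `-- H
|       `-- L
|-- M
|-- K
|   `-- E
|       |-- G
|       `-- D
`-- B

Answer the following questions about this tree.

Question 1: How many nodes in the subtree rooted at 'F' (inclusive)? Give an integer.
Answer: 5

Derivation:
Subtree rooted at F contains: C, F, H, J, L
Count = 5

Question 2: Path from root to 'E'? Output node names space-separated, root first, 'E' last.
Walk down from root: A -> K -> E

Answer: A K E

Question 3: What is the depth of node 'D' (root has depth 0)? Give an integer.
Path from root to D: A -> K -> E -> D
Depth = number of edges = 3

Answer: 3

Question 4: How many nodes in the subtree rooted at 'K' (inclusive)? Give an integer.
Answer: 4

Derivation:
Subtree rooted at K contains: D, E, G, K
Count = 4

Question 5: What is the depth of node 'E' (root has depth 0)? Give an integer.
Answer: 2

Derivation:
Path from root to E: A -> K -> E
Depth = number of edges = 2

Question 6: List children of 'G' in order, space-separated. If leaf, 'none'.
Node G's children (from adjacency): (leaf)

Answer: none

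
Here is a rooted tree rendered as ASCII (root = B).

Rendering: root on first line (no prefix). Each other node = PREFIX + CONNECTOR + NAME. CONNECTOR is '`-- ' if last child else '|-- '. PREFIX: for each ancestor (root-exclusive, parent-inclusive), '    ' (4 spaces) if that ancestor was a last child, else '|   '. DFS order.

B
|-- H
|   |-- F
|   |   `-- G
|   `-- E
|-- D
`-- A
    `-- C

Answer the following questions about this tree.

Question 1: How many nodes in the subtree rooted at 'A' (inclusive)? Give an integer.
Subtree rooted at A contains: A, C
Count = 2

Answer: 2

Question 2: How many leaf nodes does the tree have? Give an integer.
Answer: 4

Derivation:
Leaves (nodes with no children): C, D, E, G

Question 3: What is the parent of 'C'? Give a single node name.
Scan adjacency: C appears as child of A

Answer: A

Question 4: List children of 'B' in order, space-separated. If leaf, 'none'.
Answer: H D A

Derivation:
Node B's children (from adjacency): H, D, A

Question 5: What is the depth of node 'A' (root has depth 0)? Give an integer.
Path from root to A: B -> A
Depth = number of edges = 1

Answer: 1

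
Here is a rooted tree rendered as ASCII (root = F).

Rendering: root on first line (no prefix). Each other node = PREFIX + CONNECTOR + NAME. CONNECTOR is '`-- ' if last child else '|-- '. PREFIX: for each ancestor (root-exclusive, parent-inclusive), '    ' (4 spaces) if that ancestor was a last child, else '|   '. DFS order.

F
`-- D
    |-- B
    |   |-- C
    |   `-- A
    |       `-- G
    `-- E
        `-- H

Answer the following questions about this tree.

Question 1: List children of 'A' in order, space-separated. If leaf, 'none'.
Node A's children (from adjacency): G

Answer: G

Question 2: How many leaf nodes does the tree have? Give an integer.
Answer: 3

Derivation:
Leaves (nodes with no children): C, G, H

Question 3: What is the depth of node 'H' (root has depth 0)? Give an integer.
Answer: 3

Derivation:
Path from root to H: F -> D -> E -> H
Depth = number of edges = 3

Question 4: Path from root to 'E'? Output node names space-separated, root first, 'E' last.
Answer: F D E

Derivation:
Walk down from root: F -> D -> E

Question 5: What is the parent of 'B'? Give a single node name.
Scan adjacency: B appears as child of D

Answer: D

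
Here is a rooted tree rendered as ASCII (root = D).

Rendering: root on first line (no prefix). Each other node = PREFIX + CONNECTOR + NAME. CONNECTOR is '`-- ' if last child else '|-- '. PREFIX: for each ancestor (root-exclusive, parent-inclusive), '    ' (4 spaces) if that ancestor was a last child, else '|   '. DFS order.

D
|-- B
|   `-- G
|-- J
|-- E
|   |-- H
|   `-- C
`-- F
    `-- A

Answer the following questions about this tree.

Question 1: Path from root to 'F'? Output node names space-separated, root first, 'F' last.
Answer: D F

Derivation:
Walk down from root: D -> F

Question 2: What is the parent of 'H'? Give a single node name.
Answer: E

Derivation:
Scan adjacency: H appears as child of E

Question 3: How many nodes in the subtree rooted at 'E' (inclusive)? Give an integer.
Answer: 3

Derivation:
Subtree rooted at E contains: C, E, H
Count = 3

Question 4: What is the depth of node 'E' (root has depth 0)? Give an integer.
Path from root to E: D -> E
Depth = number of edges = 1

Answer: 1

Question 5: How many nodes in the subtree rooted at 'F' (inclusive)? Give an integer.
Answer: 2

Derivation:
Subtree rooted at F contains: A, F
Count = 2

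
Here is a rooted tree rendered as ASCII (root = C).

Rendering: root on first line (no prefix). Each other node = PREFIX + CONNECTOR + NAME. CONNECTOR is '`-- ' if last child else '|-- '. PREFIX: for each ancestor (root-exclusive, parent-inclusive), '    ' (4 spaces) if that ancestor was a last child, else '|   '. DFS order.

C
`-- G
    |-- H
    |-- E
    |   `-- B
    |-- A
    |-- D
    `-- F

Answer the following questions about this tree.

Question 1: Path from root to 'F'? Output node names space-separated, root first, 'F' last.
Answer: C G F

Derivation:
Walk down from root: C -> G -> F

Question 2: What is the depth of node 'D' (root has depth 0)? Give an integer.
Answer: 2

Derivation:
Path from root to D: C -> G -> D
Depth = number of edges = 2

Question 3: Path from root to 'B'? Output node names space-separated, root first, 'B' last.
Answer: C G E B

Derivation:
Walk down from root: C -> G -> E -> B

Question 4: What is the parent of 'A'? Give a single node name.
Answer: G

Derivation:
Scan adjacency: A appears as child of G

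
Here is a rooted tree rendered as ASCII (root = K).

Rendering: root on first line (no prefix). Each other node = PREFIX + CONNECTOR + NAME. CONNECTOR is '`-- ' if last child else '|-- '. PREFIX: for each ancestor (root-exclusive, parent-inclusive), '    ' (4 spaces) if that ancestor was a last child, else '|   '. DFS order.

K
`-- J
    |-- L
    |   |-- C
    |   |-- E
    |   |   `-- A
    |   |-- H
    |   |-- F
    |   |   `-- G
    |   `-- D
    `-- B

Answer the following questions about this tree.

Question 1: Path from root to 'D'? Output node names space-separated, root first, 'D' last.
Answer: K J L D

Derivation:
Walk down from root: K -> J -> L -> D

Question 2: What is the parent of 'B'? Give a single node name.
Answer: J

Derivation:
Scan adjacency: B appears as child of J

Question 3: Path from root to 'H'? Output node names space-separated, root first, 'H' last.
Walk down from root: K -> J -> L -> H

Answer: K J L H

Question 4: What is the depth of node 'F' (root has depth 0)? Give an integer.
Answer: 3

Derivation:
Path from root to F: K -> J -> L -> F
Depth = number of edges = 3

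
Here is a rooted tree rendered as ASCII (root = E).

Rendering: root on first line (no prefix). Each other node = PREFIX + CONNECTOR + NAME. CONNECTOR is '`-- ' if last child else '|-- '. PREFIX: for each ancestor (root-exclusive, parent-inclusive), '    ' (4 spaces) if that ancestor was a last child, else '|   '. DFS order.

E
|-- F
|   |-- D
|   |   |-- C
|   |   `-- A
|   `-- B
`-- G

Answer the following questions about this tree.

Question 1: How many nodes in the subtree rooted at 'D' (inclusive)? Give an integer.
Subtree rooted at D contains: A, C, D
Count = 3

Answer: 3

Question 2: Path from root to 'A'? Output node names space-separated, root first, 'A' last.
Answer: E F D A

Derivation:
Walk down from root: E -> F -> D -> A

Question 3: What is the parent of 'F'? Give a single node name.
Scan adjacency: F appears as child of E

Answer: E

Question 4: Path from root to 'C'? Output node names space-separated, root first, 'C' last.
Answer: E F D C

Derivation:
Walk down from root: E -> F -> D -> C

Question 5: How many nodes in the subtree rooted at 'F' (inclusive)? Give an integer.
Subtree rooted at F contains: A, B, C, D, F
Count = 5

Answer: 5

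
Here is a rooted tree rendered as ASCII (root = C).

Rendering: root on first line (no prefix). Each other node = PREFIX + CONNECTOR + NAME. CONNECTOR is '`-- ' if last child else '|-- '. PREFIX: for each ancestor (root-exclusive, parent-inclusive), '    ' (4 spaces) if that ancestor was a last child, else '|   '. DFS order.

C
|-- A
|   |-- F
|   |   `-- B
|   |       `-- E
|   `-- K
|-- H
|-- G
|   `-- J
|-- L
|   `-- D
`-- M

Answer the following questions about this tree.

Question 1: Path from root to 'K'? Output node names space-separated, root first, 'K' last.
Answer: C A K

Derivation:
Walk down from root: C -> A -> K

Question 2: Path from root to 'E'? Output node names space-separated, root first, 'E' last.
Walk down from root: C -> A -> F -> B -> E

Answer: C A F B E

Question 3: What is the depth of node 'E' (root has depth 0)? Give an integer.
Path from root to E: C -> A -> F -> B -> E
Depth = number of edges = 4

Answer: 4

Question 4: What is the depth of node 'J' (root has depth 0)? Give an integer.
Answer: 2

Derivation:
Path from root to J: C -> G -> J
Depth = number of edges = 2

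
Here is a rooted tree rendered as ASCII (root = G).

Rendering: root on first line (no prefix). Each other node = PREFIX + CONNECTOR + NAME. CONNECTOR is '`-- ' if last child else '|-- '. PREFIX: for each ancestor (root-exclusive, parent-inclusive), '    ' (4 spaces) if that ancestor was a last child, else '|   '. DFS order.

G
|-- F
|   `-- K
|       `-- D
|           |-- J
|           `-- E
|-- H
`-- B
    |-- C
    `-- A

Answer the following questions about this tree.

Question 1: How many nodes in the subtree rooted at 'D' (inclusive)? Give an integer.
Answer: 3

Derivation:
Subtree rooted at D contains: D, E, J
Count = 3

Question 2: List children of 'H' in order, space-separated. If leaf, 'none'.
Answer: none

Derivation:
Node H's children (from adjacency): (leaf)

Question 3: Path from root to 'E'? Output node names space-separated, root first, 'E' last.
Walk down from root: G -> F -> K -> D -> E

Answer: G F K D E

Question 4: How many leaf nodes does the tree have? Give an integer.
Answer: 5

Derivation:
Leaves (nodes with no children): A, C, E, H, J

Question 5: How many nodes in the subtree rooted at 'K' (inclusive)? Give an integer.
Subtree rooted at K contains: D, E, J, K
Count = 4

Answer: 4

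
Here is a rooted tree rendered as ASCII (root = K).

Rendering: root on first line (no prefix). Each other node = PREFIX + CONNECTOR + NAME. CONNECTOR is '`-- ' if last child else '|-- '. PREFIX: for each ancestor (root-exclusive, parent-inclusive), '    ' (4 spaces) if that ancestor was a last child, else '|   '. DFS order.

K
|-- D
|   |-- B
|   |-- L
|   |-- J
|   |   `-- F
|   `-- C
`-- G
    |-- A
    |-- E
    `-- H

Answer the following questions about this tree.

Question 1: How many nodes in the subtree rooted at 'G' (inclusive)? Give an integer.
Subtree rooted at G contains: A, E, G, H
Count = 4

Answer: 4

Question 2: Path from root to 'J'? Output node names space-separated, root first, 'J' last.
Walk down from root: K -> D -> J

Answer: K D J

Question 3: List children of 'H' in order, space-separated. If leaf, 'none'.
Answer: none

Derivation:
Node H's children (from adjacency): (leaf)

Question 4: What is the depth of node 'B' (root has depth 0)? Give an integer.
Path from root to B: K -> D -> B
Depth = number of edges = 2

Answer: 2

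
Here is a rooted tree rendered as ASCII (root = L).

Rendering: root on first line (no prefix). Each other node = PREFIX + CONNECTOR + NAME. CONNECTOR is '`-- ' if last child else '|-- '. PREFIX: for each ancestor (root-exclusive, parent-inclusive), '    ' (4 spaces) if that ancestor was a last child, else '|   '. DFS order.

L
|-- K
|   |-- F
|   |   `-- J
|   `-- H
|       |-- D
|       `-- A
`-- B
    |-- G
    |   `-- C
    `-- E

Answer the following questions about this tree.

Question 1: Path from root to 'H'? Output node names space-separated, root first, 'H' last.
Walk down from root: L -> K -> H

Answer: L K H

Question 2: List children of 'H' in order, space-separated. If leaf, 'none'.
Node H's children (from adjacency): D, A

Answer: D A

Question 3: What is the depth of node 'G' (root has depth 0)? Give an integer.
Answer: 2

Derivation:
Path from root to G: L -> B -> G
Depth = number of edges = 2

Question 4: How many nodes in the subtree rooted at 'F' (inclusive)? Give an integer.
Answer: 2

Derivation:
Subtree rooted at F contains: F, J
Count = 2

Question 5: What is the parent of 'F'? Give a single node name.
Scan adjacency: F appears as child of K

Answer: K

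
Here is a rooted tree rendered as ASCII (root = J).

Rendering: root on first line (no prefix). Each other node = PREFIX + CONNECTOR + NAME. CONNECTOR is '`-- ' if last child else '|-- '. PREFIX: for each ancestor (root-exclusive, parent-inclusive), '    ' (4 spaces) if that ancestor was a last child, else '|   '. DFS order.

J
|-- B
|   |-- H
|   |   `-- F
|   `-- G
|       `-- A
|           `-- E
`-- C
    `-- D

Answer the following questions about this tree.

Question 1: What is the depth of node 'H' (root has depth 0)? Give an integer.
Answer: 2

Derivation:
Path from root to H: J -> B -> H
Depth = number of edges = 2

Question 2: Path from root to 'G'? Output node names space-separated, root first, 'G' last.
Walk down from root: J -> B -> G

Answer: J B G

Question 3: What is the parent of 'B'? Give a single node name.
Scan adjacency: B appears as child of J

Answer: J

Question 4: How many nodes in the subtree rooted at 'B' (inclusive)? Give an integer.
Answer: 6

Derivation:
Subtree rooted at B contains: A, B, E, F, G, H
Count = 6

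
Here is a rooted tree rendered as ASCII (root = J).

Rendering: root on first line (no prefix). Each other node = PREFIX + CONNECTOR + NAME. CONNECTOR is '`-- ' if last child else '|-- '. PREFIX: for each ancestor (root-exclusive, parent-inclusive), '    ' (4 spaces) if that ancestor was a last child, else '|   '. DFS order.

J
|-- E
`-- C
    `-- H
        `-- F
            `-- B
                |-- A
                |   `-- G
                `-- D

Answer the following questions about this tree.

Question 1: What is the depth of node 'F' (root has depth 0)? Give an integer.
Answer: 3

Derivation:
Path from root to F: J -> C -> H -> F
Depth = number of edges = 3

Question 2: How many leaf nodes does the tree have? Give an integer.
Answer: 3

Derivation:
Leaves (nodes with no children): D, E, G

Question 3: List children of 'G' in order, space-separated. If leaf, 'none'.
Node G's children (from adjacency): (leaf)

Answer: none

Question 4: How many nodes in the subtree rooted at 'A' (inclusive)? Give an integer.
Answer: 2

Derivation:
Subtree rooted at A contains: A, G
Count = 2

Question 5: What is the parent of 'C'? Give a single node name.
Scan adjacency: C appears as child of J

Answer: J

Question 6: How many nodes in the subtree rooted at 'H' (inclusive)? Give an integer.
Subtree rooted at H contains: A, B, D, F, G, H
Count = 6

Answer: 6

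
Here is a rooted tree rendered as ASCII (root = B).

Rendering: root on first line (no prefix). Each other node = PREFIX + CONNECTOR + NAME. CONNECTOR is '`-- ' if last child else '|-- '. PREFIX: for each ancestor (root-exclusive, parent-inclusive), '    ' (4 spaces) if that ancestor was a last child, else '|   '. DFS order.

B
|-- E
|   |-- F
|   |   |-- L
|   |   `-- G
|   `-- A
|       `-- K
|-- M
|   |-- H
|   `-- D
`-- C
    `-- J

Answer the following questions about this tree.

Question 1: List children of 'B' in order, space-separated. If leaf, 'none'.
Answer: E M C

Derivation:
Node B's children (from adjacency): E, M, C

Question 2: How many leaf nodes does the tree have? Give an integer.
Leaves (nodes with no children): D, G, H, J, K, L

Answer: 6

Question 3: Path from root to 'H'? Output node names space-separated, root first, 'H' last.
Answer: B M H

Derivation:
Walk down from root: B -> M -> H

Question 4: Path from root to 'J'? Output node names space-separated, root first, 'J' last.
Answer: B C J

Derivation:
Walk down from root: B -> C -> J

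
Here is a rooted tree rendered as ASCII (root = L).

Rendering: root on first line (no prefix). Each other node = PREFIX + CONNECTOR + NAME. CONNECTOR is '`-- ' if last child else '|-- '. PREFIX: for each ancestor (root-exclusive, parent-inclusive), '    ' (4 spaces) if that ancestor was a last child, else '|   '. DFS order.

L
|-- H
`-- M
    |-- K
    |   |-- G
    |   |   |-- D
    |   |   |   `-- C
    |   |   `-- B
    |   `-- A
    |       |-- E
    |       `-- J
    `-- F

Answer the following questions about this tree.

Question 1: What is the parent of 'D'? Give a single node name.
Answer: G

Derivation:
Scan adjacency: D appears as child of G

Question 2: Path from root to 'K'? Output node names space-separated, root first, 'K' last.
Answer: L M K

Derivation:
Walk down from root: L -> M -> K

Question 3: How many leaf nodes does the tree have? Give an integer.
Answer: 6

Derivation:
Leaves (nodes with no children): B, C, E, F, H, J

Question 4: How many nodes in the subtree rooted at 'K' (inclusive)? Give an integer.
Subtree rooted at K contains: A, B, C, D, E, G, J, K
Count = 8

Answer: 8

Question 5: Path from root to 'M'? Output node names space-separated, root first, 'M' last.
Answer: L M

Derivation:
Walk down from root: L -> M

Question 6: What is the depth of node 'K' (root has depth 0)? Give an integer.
Path from root to K: L -> M -> K
Depth = number of edges = 2

Answer: 2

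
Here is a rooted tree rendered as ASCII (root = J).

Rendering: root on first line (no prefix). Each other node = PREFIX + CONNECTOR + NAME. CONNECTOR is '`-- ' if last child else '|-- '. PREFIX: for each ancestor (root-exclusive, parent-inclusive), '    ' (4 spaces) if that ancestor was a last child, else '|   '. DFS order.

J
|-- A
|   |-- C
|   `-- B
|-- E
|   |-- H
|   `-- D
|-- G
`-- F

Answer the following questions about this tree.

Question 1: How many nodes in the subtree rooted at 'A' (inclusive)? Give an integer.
Subtree rooted at A contains: A, B, C
Count = 3

Answer: 3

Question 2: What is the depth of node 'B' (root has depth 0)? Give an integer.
Path from root to B: J -> A -> B
Depth = number of edges = 2

Answer: 2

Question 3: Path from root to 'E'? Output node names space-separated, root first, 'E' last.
Answer: J E

Derivation:
Walk down from root: J -> E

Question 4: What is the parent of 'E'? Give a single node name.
Scan adjacency: E appears as child of J

Answer: J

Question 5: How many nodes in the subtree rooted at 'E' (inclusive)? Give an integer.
Answer: 3

Derivation:
Subtree rooted at E contains: D, E, H
Count = 3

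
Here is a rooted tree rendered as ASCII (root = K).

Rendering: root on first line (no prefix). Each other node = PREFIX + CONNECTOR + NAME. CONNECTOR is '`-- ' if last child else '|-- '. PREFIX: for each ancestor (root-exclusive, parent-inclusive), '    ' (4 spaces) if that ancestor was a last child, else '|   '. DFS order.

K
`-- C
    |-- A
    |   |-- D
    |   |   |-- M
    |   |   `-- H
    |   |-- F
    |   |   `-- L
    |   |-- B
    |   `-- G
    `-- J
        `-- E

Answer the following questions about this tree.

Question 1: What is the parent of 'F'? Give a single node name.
Scan adjacency: F appears as child of A

Answer: A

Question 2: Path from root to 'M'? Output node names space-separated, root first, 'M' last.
Answer: K C A D M

Derivation:
Walk down from root: K -> C -> A -> D -> M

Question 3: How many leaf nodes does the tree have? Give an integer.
Answer: 6

Derivation:
Leaves (nodes with no children): B, E, G, H, L, M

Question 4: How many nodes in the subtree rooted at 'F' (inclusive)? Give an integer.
Subtree rooted at F contains: F, L
Count = 2

Answer: 2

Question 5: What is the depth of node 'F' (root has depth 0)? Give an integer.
Path from root to F: K -> C -> A -> F
Depth = number of edges = 3

Answer: 3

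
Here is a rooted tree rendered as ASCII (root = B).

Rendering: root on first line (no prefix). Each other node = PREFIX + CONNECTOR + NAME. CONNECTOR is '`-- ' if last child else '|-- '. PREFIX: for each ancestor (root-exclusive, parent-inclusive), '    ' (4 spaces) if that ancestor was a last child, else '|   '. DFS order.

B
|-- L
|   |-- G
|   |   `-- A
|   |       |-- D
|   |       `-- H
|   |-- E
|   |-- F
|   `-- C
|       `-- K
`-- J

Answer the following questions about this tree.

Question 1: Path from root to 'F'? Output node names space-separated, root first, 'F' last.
Walk down from root: B -> L -> F

Answer: B L F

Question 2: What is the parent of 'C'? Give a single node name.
Answer: L

Derivation:
Scan adjacency: C appears as child of L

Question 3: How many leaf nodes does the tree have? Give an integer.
Answer: 6

Derivation:
Leaves (nodes with no children): D, E, F, H, J, K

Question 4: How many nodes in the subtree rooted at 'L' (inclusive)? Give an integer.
Subtree rooted at L contains: A, C, D, E, F, G, H, K, L
Count = 9

Answer: 9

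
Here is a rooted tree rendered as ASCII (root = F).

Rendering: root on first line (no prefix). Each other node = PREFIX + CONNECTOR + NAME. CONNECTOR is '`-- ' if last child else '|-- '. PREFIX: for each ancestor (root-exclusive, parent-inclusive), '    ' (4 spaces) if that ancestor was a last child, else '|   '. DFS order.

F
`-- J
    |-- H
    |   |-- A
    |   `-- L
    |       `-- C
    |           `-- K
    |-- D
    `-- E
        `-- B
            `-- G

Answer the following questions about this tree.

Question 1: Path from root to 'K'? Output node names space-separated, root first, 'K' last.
Walk down from root: F -> J -> H -> L -> C -> K

Answer: F J H L C K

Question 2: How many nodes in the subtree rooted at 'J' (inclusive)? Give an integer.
Answer: 10

Derivation:
Subtree rooted at J contains: A, B, C, D, E, G, H, J, K, L
Count = 10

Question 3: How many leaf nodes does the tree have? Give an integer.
Leaves (nodes with no children): A, D, G, K

Answer: 4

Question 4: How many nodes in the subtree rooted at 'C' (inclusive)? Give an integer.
Answer: 2

Derivation:
Subtree rooted at C contains: C, K
Count = 2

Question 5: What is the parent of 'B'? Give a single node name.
Scan adjacency: B appears as child of E

Answer: E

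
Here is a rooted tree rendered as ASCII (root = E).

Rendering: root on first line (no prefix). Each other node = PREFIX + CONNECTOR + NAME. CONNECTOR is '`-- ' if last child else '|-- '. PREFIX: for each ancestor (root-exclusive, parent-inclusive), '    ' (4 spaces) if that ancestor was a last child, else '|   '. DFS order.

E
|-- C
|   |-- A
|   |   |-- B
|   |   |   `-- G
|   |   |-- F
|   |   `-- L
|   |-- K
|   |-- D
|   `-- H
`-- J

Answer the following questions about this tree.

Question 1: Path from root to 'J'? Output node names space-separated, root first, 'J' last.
Walk down from root: E -> J

Answer: E J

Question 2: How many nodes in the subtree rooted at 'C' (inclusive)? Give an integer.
Subtree rooted at C contains: A, B, C, D, F, G, H, K, L
Count = 9

Answer: 9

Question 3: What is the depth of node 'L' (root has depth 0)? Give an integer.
Path from root to L: E -> C -> A -> L
Depth = number of edges = 3

Answer: 3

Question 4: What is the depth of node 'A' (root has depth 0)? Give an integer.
Answer: 2

Derivation:
Path from root to A: E -> C -> A
Depth = number of edges = 2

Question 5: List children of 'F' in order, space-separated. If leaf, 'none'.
Node F's children (from adjacency): (leaf)

Answer: none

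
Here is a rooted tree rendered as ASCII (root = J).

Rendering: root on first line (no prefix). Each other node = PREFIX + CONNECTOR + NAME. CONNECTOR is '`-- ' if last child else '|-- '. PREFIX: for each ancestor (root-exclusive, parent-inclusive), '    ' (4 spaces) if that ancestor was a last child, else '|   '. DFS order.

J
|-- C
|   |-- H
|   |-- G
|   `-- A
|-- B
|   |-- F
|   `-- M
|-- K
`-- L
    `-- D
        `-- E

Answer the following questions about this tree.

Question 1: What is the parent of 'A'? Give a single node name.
Answer: C

Derivation:
Scan adjacency: A appears as child of C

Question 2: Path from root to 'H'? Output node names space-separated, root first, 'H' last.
Walk down from root: J -> C -> H

Answer: J C H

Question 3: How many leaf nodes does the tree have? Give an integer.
Leaves (nodes with no children): A, E, F, G, H, K, M

Answer: 7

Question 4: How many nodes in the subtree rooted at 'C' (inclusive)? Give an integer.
Answer: 4

Derivation:
Subtree rooted at C contains: A, C, G, H
Count = 4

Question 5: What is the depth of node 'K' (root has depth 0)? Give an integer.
Answer: 1

Derivation:
Path from root to K: J -> K
Depth = number of edges = 1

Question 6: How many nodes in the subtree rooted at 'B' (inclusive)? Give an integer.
Subtree rooted at B contains: B, F, M
Count = 3

Answer: 3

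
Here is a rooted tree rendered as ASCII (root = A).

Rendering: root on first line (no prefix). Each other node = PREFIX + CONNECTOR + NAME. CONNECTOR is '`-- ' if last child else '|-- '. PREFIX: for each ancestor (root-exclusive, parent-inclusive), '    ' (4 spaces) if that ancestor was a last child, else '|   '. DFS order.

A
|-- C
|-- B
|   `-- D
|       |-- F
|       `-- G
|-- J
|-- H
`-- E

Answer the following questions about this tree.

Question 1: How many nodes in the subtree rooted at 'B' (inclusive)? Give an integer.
Answer: 4

Derivation:
Subtree rooted at B contains: B, D, F, G
Count = 4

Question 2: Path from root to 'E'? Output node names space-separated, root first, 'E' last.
Answer: A E

Derivation:
Walk down from root: A -> E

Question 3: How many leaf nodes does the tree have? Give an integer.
Leaves (nodes with no children): C, E, F, G, H, J

Answer: 6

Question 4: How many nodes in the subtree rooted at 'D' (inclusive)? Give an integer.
Subtree rooted at D contains: D, F, G
Count = 3

Answer: 3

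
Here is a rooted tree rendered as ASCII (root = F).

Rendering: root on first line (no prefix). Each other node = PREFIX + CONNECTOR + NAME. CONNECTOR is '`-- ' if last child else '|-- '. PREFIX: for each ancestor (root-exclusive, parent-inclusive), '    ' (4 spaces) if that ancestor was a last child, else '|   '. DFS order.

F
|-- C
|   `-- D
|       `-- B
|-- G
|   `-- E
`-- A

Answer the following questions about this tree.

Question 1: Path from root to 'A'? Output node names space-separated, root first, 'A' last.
Walk down from root: F -> A

Answer: F A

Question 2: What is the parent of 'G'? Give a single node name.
Answer: F

Derivation:
Scan adjacency: G appears as child of F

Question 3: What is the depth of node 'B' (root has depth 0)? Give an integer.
Path from root to B: F -> C -> D -> B
Depth = number of edges = 3

Answer: 3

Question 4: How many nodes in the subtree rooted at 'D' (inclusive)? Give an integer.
Answer: 2

Derivation:
Subtree rooted at D contains: B, D
Count = 2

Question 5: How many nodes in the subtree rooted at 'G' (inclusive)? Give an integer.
Subtree rooted at G contains: E, G
Count = 2

Answer: 2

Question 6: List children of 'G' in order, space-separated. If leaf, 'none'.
Answer: E

Derivation:
Node G's children (from adjacency): E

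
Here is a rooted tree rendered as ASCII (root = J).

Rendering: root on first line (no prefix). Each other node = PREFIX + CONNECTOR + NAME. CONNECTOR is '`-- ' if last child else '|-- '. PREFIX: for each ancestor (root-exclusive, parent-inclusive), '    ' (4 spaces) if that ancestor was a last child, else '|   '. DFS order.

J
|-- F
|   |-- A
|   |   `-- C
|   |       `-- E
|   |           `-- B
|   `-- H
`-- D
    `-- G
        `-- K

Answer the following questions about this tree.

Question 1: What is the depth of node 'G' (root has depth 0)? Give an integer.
Path from root to G: J -> D -> G
Depth = number of edges = 2

Answer: 2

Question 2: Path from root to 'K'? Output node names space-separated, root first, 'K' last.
Walk down from root: J -> D -> G -> K

Answer: J D G K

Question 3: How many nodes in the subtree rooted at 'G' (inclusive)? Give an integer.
Answer: 2

Derivation:
Subtree rooted at G contains: G, K
Count = 2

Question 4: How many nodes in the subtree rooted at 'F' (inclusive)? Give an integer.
Subtree rooted at F contains: A, B, C, E, F, H
Count = 6

Answer: 6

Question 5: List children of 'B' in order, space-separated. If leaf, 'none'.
Node B's children (from adjacency): (leaf)

Answer: none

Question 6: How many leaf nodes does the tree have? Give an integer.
Leaves (nodes with no children): B, H, K

Answer: 3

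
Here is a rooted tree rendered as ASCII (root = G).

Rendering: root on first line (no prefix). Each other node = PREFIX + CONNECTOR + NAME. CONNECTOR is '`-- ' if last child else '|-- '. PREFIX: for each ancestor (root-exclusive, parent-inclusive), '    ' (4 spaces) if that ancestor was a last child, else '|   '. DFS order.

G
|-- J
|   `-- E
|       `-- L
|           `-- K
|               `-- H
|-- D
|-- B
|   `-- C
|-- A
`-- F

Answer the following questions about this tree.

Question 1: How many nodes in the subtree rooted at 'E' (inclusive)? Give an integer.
Subtree rooted at E contains: E, H, K, L
Count = 4

Answer: 4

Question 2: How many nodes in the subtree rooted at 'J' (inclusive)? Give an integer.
Answer: 5

Derivation:
Subtree rooted at J contains: E, H, J, K, L
Count = 5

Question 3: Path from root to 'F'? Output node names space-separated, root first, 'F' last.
Walk down from root: G -> F

Answer: G F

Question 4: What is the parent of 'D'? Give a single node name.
Answer: G

Derivation:
Scan adjacency: D appears as child of G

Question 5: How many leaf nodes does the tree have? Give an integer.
Answer: 5

Derivation:
Leaves (nodes with no children): A, C, D, F, H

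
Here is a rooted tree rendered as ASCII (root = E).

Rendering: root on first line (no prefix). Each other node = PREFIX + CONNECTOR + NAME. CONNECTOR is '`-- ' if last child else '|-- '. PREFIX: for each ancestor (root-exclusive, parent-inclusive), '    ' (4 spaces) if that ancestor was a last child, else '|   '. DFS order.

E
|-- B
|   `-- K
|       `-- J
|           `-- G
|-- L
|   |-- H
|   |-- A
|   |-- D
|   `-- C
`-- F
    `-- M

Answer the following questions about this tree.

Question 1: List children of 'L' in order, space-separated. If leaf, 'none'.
Node L's children (from adjacency): H, A, D, C

Answer: H A D C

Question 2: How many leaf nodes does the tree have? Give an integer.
Answer: 6

Derivation:
Leaves (nodes with no children): A, C, D, G, H, M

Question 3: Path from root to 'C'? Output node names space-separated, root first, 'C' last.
Answer: E L C

Derivation:
Walk down from root: E -> L -> C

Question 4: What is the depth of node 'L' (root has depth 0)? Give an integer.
Path from root to L: E -> L
Depth = number of edges = 1

Answer: 1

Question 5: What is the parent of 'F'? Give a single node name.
Scan adjacency: F appears as child of E

Answer: E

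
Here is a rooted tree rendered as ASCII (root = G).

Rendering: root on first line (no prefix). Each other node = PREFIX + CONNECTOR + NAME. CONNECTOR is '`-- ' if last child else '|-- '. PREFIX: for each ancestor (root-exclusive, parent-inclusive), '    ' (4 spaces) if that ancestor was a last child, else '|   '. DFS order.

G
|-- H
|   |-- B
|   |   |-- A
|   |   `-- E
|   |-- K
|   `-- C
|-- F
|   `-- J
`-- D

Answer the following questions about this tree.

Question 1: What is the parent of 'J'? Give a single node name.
Answer: F

Derivation:
Scan adjacency: J appears as child of F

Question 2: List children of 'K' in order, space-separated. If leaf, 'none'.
Answer: none

Derivation:
Node K's children (from adjacency): (leaf)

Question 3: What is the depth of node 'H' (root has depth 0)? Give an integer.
Path from root to H: G -> H
Depth = number of edges = 1

Answer: 1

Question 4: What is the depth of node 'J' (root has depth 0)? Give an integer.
Path from root to J: G -> F -> J
Depth = number of edges = 2

Answer: 2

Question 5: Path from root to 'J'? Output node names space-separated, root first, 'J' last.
Walk down from root: G -> F -> J

Answer: G F J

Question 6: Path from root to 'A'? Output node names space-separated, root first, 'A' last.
Answer: G H B A

Derivation:
Walk down from root: G -> H -> B -> A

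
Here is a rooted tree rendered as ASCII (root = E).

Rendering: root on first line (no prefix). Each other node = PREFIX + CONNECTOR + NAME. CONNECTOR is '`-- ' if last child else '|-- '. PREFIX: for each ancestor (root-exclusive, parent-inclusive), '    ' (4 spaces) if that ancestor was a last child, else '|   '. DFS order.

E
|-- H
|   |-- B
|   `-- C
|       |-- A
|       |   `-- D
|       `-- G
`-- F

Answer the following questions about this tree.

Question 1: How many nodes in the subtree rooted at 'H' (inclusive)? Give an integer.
Subtree rooted at H contains: A, B, C, D, G, H
Count = 6

Answer: 6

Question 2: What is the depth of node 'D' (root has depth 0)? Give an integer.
Answer: 4

Derivation:
Path from root to D: E -> H -> C -> A -> D
Depth = number of edges = 4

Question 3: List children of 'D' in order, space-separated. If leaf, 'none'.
Answer: none

Derivation:
Node D's children (from adjacency): (leaf)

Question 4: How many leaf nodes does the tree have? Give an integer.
Leaves (nodes with no children): B, D, F, G

Answer: 4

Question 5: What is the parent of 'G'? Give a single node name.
Answer: C

Derivation:
Scan adjacency: G appears as child of C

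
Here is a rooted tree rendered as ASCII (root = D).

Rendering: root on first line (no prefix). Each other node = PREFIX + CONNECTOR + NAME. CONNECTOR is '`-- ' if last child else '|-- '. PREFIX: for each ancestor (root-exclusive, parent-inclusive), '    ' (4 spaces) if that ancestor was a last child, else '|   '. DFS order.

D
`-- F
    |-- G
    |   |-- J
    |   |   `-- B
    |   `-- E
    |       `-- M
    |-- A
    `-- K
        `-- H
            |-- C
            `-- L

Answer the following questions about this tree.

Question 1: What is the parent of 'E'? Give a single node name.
Scan adjacency: E appears as child of G

Answer: G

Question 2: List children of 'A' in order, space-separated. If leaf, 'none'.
Answer: none

Derivation:
Node A's children (from adjacency): (leaf)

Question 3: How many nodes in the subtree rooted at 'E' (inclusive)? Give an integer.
Answer: 2

Derivation:
Subtree rooted at E contains: E, M
Count = 2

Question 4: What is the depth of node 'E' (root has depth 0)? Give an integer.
Answer: 3

Derivation:
Path from root to E: D -> F -> G -> E
Depth = number of edges = 3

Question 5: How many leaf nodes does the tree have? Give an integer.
Answer: 5

Derivation:
Leaves (nodes with no children): A, B, C, L, M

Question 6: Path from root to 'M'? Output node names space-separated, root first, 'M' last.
Walk down from root: D -> F -> G -> E -> M

Answer: D F G E M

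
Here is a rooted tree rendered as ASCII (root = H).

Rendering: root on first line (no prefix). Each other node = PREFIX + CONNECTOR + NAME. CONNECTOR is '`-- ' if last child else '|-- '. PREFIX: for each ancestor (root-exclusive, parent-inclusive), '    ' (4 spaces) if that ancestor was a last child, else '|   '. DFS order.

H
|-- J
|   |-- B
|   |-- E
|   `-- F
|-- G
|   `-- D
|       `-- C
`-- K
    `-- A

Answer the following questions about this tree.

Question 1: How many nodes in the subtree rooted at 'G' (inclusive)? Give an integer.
Answer: 3

Derivation:
Subtree rooted at G contains: C, D, G
Count = 3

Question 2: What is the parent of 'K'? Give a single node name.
Answer: H

Derivation:
Scan adjacency: K appears as child of H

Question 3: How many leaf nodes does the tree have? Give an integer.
Answer: 5

Derivation:
Leaves (nodes with no children): A, B, C, E, F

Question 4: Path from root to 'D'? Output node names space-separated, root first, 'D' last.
Answer: H G D

Derivation:
Walk down from root: H -> G -> D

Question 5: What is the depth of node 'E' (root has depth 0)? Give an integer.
Answer: 2

Derivation:
Path from root to E: H -> J -> E
Depth = number of edges = 2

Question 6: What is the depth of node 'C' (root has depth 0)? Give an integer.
Answer: 3

Derivation:
Path from root to C: H -> G -> D -> C
Depth = number of edges = 3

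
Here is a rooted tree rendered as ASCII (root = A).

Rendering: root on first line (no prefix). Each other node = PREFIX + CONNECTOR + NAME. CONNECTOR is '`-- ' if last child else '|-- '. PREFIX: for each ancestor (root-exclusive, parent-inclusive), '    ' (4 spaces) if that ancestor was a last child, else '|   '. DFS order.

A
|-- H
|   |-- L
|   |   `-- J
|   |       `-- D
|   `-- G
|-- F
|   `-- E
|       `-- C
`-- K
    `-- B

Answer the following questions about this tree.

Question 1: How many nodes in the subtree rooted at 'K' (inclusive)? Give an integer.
Answer: 2

Derivation:
Subtree rooted at K contains: B, K
Count = 2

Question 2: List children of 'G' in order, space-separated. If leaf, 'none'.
Node G's children (from adjacency): (leaf)

Answer: none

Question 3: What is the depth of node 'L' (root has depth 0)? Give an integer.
Answer: 2

Derivation:
Path from root to L: A -> H -> L
Depth = number of edges = 2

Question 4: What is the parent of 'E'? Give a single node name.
Scan adjacency: E appears as child of F

Answer: F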